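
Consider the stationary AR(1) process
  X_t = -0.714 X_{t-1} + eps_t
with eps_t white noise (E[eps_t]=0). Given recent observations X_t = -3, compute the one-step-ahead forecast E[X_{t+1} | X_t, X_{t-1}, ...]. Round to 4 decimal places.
E[X_{t+1} \mid \mathcal F_t] = 2.1420

For an AR(p) model X_t = c + sum_i phi_i X_{t-i} + eps_t, the
one-step-ahead conditional mean is
  E[X_{t+1} | X_t, ...] = c + sum_i phi_i X_{t+1-i}.
Substitute known values:
  E[X_{t+1} | ...] = (-0.714) * (-3)
                   = 2.1420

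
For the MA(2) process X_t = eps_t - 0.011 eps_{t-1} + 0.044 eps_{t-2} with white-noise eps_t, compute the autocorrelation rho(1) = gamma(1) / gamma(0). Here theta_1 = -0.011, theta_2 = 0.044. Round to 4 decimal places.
\rho(1) = -0.0115

For an MA(q) process with theta_0 = 1, the autocovariance is
  gamma(k) = sigma^2 * sum_{i=0..q-k} theta_i * theta_{i+k},
and rho(k) = gamma(k) / gamma(0). Sigma^2 cancels.
  numerator   = (1)*(-0.011) + (-0.011)*(0.044) = -0.011484.
  denominator = (1)^2 + (-0.011)^2 + (0.044)^2 = 1.002057.
  rho(1) = -0.011484 / 1.002057 = -0.0115.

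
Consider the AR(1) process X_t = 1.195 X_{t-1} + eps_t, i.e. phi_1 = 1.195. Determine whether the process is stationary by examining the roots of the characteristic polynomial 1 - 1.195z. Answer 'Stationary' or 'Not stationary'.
\text{Not stationary}

The AR(p) characteristic polynomial is P(z) = 1 - 1.195z.
Stationarity requires all roots to lie outside the unit circle, i.e. |z| > 1 for every root.
This is linear in z: 1 + (-1.195) z = 0  =>  z = -1/(-1.195) = 0.83682,  |z| = 0.83682.
Moduli of all roots: 0.8368.
All moduli strictly greater than 1? No.
Verdict: Not stationary.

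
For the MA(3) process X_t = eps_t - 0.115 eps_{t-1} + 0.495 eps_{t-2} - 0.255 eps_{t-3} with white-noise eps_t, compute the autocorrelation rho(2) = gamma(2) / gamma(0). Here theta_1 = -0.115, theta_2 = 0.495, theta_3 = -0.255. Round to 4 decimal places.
\rho(2) = 0.3962

For an MA(q) process with theta_0 = 1, the autocovariance is
  gamma(k) = sigma^2 * sum_{i=0..q-k} theta_i * theta_{i+k},
and rho(k) = gamma(k) / gamma(0). Sigma^2 cancels.
  numerator   = (1)*(0.495) + (-0.115)*(-0.255) = 0.524325.
  denominator = (1)^2 + (-0.115)^2 + (0.495)^2 + (-0.255)^2 = 1.323275.
  rho(2) = 0.524325 / 1.323275 = 0.3962.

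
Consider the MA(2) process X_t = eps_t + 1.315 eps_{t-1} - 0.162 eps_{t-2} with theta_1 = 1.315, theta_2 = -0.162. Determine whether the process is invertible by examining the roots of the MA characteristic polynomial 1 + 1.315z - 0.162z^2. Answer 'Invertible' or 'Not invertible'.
\text{Not invertible}

The MA(q) characteristic polynomial is P(z) = 1 + 1.315z - 0.162z^2.
Invertibility requires all roots to lie outside the unit circle, i.e. |z| > 1 for every root.
Set 1 + (1.315) z + (-0.162) z^2 = 0, i.e. a z^2 + b z + c = 0 with a = -0.162, b = 1.315, c = 1.
Discriminant D = b^2 - 4ac = (1.315)^2 - 4*(-0.162)*1 = 1.729225 - (-0.648) = 2.377225.
D >= 0, so the roots are real: z = (-b +/- sqrt(D)) / (2a) = (-1.315 +/- 1.541825) / (-0.324).
  z_1 = (-1.315 + 1.541825) / (-0.324) = -0.7001,   |z_1| = 0.7001.
  z_2 = (-1.315 - 1.541825) / (-0.324) = 8.8174,   |z_2| = 8.8174.
Moduli of all roots: 0.7001, 8.8174.
All moduli strictly greater than 1? No.
Verdict: Not invertible.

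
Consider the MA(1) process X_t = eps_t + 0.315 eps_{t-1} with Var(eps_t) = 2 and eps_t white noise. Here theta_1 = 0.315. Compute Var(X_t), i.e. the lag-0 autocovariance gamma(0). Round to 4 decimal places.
\gamma(0) = 2.1985

For an MA(q) process X_t = eps_t + sum_i theta_i eps_{t-i} with
Var(eps_t) = sigma^2, the variance is
  gamma(0) = sigma^2 * (1 + sum_i theta_i^2).
  sum_i theta_i^2 = (0.315)^2 = 0.099225.
  gamma(0) = 2 * (1 + 0.099225) = 2 * 1.099225 = 2.19845, which rounds to 2.1985.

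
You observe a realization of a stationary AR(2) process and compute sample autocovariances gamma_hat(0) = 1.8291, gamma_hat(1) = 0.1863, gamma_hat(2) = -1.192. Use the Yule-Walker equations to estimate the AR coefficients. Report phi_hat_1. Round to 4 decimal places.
\hat\phi_{1} = 0.1700

The Yule-Walker equations for an AR(p) process read, in matrix form,
  Gamma_p phi = r_p,   with   (Gamma_p)_{ij} = gamma(|i - j|),
                       (r_p)_i = gamma(i),   i,j = 1..p.
Substitute the sample gammas (Toeplitz matrix and right-hand side of size 2):
  Gamma_p = [[1.8291, 0.1863], [0.1863, 1.8291]]
  r_p     = [0.1863, -1.192]
Written out:
  1.8291 phi_1 + 0.1863 phi_2 = 0.1863
  0.1863 phi_1 + 1.8291 phi_2 = -1.192
Solve by Cramer's rule:
  det = gamma(0)^2 - gamma(1)^2 = (1.8291)^2 - (0.1863)^2 = 3.34560681 - 0.03470769 = 3.31089912
  phi_hat_1 = [gamma(1) gamma(0) - gamma(1) gamma(2)] / det = [(0.1863)(1.8291) - (0.1863)(-1.192)] / 3.31089912 = 0.56283093 / 3.31089912 = 0.17
  phi_hat_2 = [gamma(0) gamma(2) - gamma(1)^2] / det = [(1.8291)(-1.192) - (0.1863)^2] / 3.31089912 = -2.21499489 / 3.31089912 = -0.669
So phi_hat = [0.1700, -0.6690].
Therefore phi_hat_1 = 0.1700.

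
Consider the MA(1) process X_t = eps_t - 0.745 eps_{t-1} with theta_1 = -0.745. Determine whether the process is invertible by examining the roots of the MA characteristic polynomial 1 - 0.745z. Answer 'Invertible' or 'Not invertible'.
\text{Invertible}

The MA(q) characteristic polynomial is P(z) = 1 - 0.745z.
Invertibility requires all roots to lie outside the unit circle, i.e. |z| > 1 for every root.
This is linear in z: 1 + (-0.745) z = 0  =>  z = -1/(-0.745) = 1.342282,  |z| = 1.342282.
Moduli of all roots: 1.3423.
All moduli strictly greater than 1? Yes.
Verdict: Invertible.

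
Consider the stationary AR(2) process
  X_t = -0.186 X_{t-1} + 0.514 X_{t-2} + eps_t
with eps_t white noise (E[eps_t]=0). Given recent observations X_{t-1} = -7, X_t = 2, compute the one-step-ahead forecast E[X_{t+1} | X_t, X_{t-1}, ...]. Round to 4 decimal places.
E[X_{t+1} \mid \mathcal F_t] = -3.9700

For an AR(p) model X_t = c + sum_i phi_i X_{t-i} + eps_t, the
one-step-ahead conditional mean is
  E[X_{t+1} | X_t, ...] = c + sum_i phi_i X_{t+1-i}.
Substitute known values:
  E[X_{t+1} | ...] = (-0.186) * (2) + (0.514) * (-7)
                   = -3.9700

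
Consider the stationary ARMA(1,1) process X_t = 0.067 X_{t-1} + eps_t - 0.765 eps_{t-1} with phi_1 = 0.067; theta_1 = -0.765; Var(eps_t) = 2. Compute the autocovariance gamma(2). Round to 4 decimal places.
\gamma(2) = -0.0891

Multiply the model equation by X_{t-k} and take expectations. With theta_0 = psi_0 = 1 and psi_j the MA(infinity) weights, this gives
  gamma(k) - sum_i phi_i gamma(k-i) = c_k,
  c_k = sigma^2 * sum_{j=k..q} theta_j psi_{j-k}   (c_k = 0 for k > q),
using gamma(-m) = gamma(m).
psi-weights needed (psi_j = theta_j + sum_i phi_i psi_{j-i}):
  psi_1 = theta_1 + phi_1 = -0.765 + (0.067) = -0.698
Right-hand sides:
  c_0 = sigma^2 (1 + theta_1 psi_1) = 2 * (1 + (-0.765)(-0.698)) = 2 * 1.53397 = 3.06794
  c_1 = sigma^2 theta_1 = 2 * (-0.765) = -1.53
  c_2 = 0
Equations for k = 0 and k = 1 (AR order 1):
  gamma(0) = phi_1 gamma(1) + c_0
  gamma(1) = phi_1 gamma(0) + c_1
Substituting the second into the first: gamma(0) (1 - phi_1^2) = c_0 + phi_1 c_1, so
  gamma(0) = (c_0 + phi_1 c_1) / (1 - phi_1^2) = (3.06794 + (0.067)(-1.53)) / (1 - (0.067)^2) = 2.96543 / 0.995511 = 2.978802.
  gamma(1) = phi_1 gamma(0) + c_1 = (0.067)(2.978802) + (-1.53) = -1.33042.
For k = 2 (> q): gamma(2) = phi_1 gamma(1) = (0.067)(-1.33042) = -0.089138.
Therefore gamma(2) = -0.0891 (to 4 decimal places).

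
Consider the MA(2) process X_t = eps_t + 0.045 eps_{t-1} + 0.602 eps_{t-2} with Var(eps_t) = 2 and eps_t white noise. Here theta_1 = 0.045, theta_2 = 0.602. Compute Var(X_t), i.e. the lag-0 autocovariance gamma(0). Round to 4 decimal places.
\gamma(0) = 2.7289

For an MA(q) process X_t = eps_t + sum_i theta_i eps_{t-i} with
Var(eps_t) = sigma^2, the variance is
  gamma(0) = sigma^2 * (1 + sum_i theta_i^2).
  sum_i theta_i^2 = (0.045)^2 + (0.602)^2 = 0.002025 + 0.362404 = 0.364429.
  gamma(0) = 2 * (1 + 0.364429) = 2 * 1.364429 = 2.728858, which rounds to 2.7289.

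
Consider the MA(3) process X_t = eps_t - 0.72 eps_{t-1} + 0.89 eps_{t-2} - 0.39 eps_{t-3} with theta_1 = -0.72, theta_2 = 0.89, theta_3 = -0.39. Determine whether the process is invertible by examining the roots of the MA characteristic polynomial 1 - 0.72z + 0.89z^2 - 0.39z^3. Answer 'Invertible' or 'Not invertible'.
\text{Invertible}

The MA(q) characteristic polynomial is P(z) = 1 - 0.72z + 0.89z^2 - 0.39z^3.
Invertibility requires all roots to lie outside the unit circle, i.e. |z| > 1 for every root.
Degree 3: look for a simple real root z0 first, then factor out (1 - z/z0) and solve the remaining quadratic.
Testing z0 = 2: P(2) = 1 + (-0.72)(2) + (0.89)(2)^2 + (-0.39)(2)^3
  = 1 + (-1.44) + (3.56) + (-3.12) = 0.  So z_0 = 2 is a root, |z_0| = 2.
Divide out the factor (1 - 0.5 z) = (1 - z/z0) (since 1/z0 = 0.5):
  P(z) = (1 - 0.5 z)(1 + (-0.22) z + (0.78) z^2)
  [check: z-coef -0.22 - (0.5) = -0.72; z^2-coef 0.78 - (0.5)(-0.22) = 0.89; z^3-coef -(0.5)(0.78) = -0.39.]
Remaining roots from the quadratic factor 1 + (-0.22) z + (0.78) z^2:
  Set 1 + (-0.22) z + (0.78) z^2 = 0, i.e. a z^2 + b z + c = 0 with a = 0.78, b = -0.22, c = 1.
  Discriminant D = b^2 - 4ac = (-0.22)^2 - 4*(0.78)*1 = 0.0484 - (3.12) = -3.0716.
  D < 0, so the roots are the complex-conjugate pair z = (-b +/- i sqrt(-D)) / (2a) = 0.141 +/- 1.1235i.
  For a conjugate pair |z|^2 = z * conj(z) = (product of roots) = c/a = 1/(0.78) = 1.282051, so |z| = sqrt(1.282051) = 1.1323 for both roots.
Moduli of all roots: 2.0000, 1.1323, 1.1323.
All moduli strictly greater than 1? Yes.
Verdict: Invertible.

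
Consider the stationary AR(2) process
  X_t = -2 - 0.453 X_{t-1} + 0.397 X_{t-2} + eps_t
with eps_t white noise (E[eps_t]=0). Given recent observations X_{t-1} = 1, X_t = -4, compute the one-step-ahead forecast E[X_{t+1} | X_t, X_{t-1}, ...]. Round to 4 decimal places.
E[X_{t+1} \mid \mathcal F_t] = 0.2090

For an AR(p) model X_t = c + sum_i phi_i X_{t-i} + eps_t, the
one-step-ahead conditional mean is
  E[X_{t+1} | X_t, ...] = c + sum_i phi_i X_{t+1-i}.
Substitute known values:
  E[X_{t+1} | ...] = -2 + (-0.453) * (-4) + (0.397) * (1)
                   = 0.2090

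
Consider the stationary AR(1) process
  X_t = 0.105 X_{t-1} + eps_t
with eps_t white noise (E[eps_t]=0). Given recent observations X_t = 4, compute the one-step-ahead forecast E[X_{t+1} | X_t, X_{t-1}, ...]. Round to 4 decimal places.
E[X_{t+1} \mid \mathcal F_t] = 0.4200

For an AR(p) model X_t = c + sum_i phi_i X_{t-i} + eps_t, the
one-step-ahead conditional mean is
  E[X_{t+1} | X_t, ...] = c + sum_i phi_i X_{t+1-i}.
Substitute known values:
  E[X_{t+1} | ...] = (0.105) * (4)
                   = 0.4200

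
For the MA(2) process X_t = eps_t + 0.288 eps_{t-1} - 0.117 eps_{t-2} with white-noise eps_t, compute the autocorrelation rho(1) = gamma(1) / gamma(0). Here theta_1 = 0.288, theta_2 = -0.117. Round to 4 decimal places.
\rho(1) = 0.2319

For an MA(q) process with theta_0 = 1, the autocovariance is
  gamma(k) = sigma^2 * sum_{i=0..q-k} theta_i * theta_{i+k},
and rho(k) = gamma(k) / gamma(0). Sigma^2 cancels.
  numerator   = (1)*(0.288) + (0.288)*(-0.117) = 0.254304.
  denominator = (1)^2 + (0.288)^2 + (-0.117)^2 = 1.096633.
  rho(1) = 0.254304 / 1.096633 = 0.2319.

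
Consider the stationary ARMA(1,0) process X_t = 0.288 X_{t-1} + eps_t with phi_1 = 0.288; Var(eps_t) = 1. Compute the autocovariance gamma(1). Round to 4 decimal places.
\gamma(1) = 0.3140

Multiply the model equation by X_{t-k} and take expectations. With theta_0 = psi_0 = 1 and psi_j the MA(infinity) weights, this gives
  gamma(k) - sum_i phi_i gamma(k-i) = c_k,
  c_k = sigma^2 * sum_{j=k..q} theta_j psi_{j-k}   (c_k = 0 for k > q),
using gamma(-m) = gamma(m).
Pure AR (q = 0): c_0 = sigma^2 = 1, c_k = 0 for k >= 1.
Equations for k = 0 and k = 1 (AR order 1):
  gamma(0) = phi_1 gamma(1) + c_0
  gamma(1) = phi_1 gamma(0) + c_1
Substituting the second into the first: gamma(0) (1 - phi_1^2) = c_0 + phi_1 c_1, so
  gamma(0) = c_0 / (1 - phi_1^2) = 1 / (1 - (0.288)^2) = 1 / 0.917056 = 1.090446.
  gamma(1) = phi_1 gamma(0) = (0.288)(1.090446) = 0.314048.
Therefore gamma(1) = 0.3140 (to 4 decimal places).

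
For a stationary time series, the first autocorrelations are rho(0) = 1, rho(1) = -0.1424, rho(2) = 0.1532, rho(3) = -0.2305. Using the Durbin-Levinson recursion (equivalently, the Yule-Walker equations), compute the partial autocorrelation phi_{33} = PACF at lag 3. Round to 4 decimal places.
\phi_{33} = -0.2000

The PACF at lag k is phi_{kk}, the last component of the solution
to the Yule-Walker system G_k phi = r_k where
  (G_k)_{ij} = rho(|i - j|), (r_k)_i = rho(i), i,j = 1..k.
Equivalently, Durbin-Levinson gives phi_{kk} iteratively:
  phi_{11} = rho(1)
  phi_{kk} = [rho(k) - sum_{j=1..k-1} phi_{k-1,j} rho(k-j)]
            / [1 - sum_{j=1..k-1} phi_{k-1,j} rho(j)],
  phi_{k,j} = phi_{k-1,j} - phi_{kk} phi_{k-1,k-j},  j = 1..k-1.
Step k = 1:
  phi_11 = rho(1) = -0.1424.
Step k = 2:
  phi_22 = [rho(2) - phi_11 rho(1)] / [1 - phi_11 rho(1)] = [0.1532 - (-0.1424)(-0.1424)] / [1 - (-0.1424)(-0.1424)]
         = 0.13292224 / 0.97972224 = 0.135673.
  Update: phi_21 = phi_11 - phi_22 phi_11 = -0.1424 - (0.135673)(-0.1424) = -0.12308.
Step k = 3:
  phi_33 = [rho(3) - phi_21 rho(2) - phi_22 rho(1)] / [1 - phi_21 rho(1) - phi_22 rho(2)]
    numerator   = -0.2305 - (-0.12308)(0.1532) - (0.135673)(-0.1424) = -0.19232424
    denominator = 1 - (-0.12308)(-0.1424) - (0.135673)(0.1532) = 0.96168823
  phi_33 = -0.19232424 / 0.96168823 = -0.2.
Therefore phi_{33} = -0.2000.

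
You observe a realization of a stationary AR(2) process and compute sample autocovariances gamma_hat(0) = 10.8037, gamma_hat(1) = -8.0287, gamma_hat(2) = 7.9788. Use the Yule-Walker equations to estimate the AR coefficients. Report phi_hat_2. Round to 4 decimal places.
\hat\phi_{2} = 0.4160

The Yule-Walker equations for an AR(p) process read, in matrix form,
  Gamma_p phi = r_p,   with   (Gamma_p)_{ij} = gamma(|i - j|),
                       (r_p)_i = gamma(i),   i,j = 1..p.
Substitute the sample gammas (Toeplitz matrix and right-hand side of size 2):
  Gamma_p = [[10.8037, -8.0287], [-8.0287, 10.8037]]
  r_p     = [-8.0287, 7.9788]
Written out:
  10.8037 phi_1 - 8.0287 phi_2 = -8.0287
  -8.0287 phi_1 + 10.8037 phi_2 = 7.9788
Solve by Cramer's rule:
  det = gamma(0)^2 - gamma(1)^2 = (10.8037)^2 - (-8.0287)^2 = 116.71993369 - 64.46002369 = 52.25991
  phi_hat_1 = [gamma(1) gamma(0) - gamma(1) gamma(2)] / det = [(-8.0287)(10.8037) - (-8.0287)(7.9788)] / 52.25991 = -22.68027463 / 52.25991 = -0.434
  phi_hat_2 = [gamma(0) gamma(2) - gamma(1)^2] / det = [(10.8037)(7.9788) - (-8.0287)^2] / 52.25991 = 21.74053787 / 52.25991 = 0.416
So phi_hat = [-0.4340, 0.4160].
Therefore phi_hat_2 = 0.4160.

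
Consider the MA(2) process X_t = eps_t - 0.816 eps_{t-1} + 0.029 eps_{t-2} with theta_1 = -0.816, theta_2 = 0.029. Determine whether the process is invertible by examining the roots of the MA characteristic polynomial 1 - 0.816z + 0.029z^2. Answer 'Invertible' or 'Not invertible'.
\text{Invertible}

The MA(q) characteristic polynomial is P(z) = 1 - 0.816z + 0.029z^2.
Invertibility requires all roots to lie outside the unit circle, i.e. |z| > 1 for every root.
Set 1 + (-0.816) z + (0.029) z^2 = 0, i.e. a z^2 + b z + c = 0 with a = 0.029, b = -0.816, c = 1.
Discriminant D = b^2 - 4ac = (-0.816)^2 - 4*(0.029)*1 = 0.665856 - (0.116) = 0.549856.
D >= 0, so the roots are real: z = (-b +/- sqrt(D)) / (2a) = (0.816 +/- 0.741523) / (0.058).
  z_1 = (0.816 + 0.741523) / (0.058) = 26.8538,   |z_1| = 26.8538.
  z_2 = (0.816 - 0.741523) / (0.058) = 1.2841,   |z_2| = 1.2841.
Moduli of all roots: 26.8538, 1.2841.
All moduli strictly greater than 1? Yes.
Verdict: Invertible.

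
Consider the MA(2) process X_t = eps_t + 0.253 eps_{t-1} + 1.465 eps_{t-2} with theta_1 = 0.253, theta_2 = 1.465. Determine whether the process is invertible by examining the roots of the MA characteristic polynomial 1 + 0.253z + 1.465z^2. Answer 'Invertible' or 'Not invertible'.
\text{Not invertible}

The MA(q) characteristic polynomial is P(z) = 1 + 0.253z + 1.465z^2.
Invertibility requires all roots to lie outside the unit circle, i.e. |z| > 1 for every root.
Set 1 + (0.253) z + (1.465) z^2 = 0, i.e. a z^2 + b z + c = 0 with a = 1.465, b = 0.253, c = 1.
Discriminant D = b^2 - 4ac = (0.253)^2 - 4*(1.465)*1 = 0.064009 - (5.86) = -5.795991.
D < 0, so the roots are the complex-conjugate pair z = (-b +/- i sqrt(-D)) / (2a) = -0.0863 +/- 0.8217i.
For a conjugate pair |z|^2 = z * conj(z) = (product of roots) = c/a = 1/(1.465) = 0.682594, so |z| = sqrt(0.682594) = 0.8262 for both roots.
Moduli of all roots: 0.8262, 0.8262.
All moduli strictly greater than 1? No.
Verdict: Not invertible.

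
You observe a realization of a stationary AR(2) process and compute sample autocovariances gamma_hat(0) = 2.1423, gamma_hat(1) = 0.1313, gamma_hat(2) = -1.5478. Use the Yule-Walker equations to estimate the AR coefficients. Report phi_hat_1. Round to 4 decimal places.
\hat\phi_{1} = 0.1060

The Yule-Walker equations for an AR(p) process read, in matrix form,
  Gamma_p phi = r_p,   with   (Gamma_p)_{ij} = gamma(|i - j|),
                       (r_p)_i = gamma(i),   i,j = 1..p.
Substitute the sample gammas (Toeplitz matrix and right-hand side of size 2):
  Gamma_p = [[2.1423, 0.1313], [0.1313, 2.1423]]
  r_p     = [0.1313, -1.5478]
Written out:
  2.1423 phi_1 + 0.1313 phi_2 = 0.1313
  0.1313 phi_1 + 2.1423 phi_2 = -1.5478
Solve by Cramer's rule:
  det = gamma(0)^2 - gamma(1)^2 = (2.1423)^2 - (0.1313)^2 = 4.58944929 - 0.01723969 = 4.5722096
  phi_hat_1 = [gamma(1) gamma(0) - gamma(1) gamma(2)] / det = [(0.1313)(2.1423) - (0.1313)(-1.5478)] / 4.5722096 = 0.48451013 / 4.5722096 = 0.106
  phi_hat_2 = [gamma(0) gamma(2) - gamma(1)^2] / det = [(2.1423)(-1.5478) - (0.1313)^2] / 4.5722096 = -3.33309163 / 4.5722096 = -0.729
So phi_hat = [0.1060, -0.7290].
Therefore phi_hat_1 = 0.1060.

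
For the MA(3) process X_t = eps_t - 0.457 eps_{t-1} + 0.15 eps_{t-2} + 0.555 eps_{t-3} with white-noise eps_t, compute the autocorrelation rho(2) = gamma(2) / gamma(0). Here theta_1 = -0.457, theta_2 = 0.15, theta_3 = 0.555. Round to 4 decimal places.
\rho(2) = -0.0673

For an MA(q) process with theta_0 = 1, the autocovariance is
  gamma(k) = sigma^2 * sum_{i=0..q-k} theta_i * theta_{i+k},
and rho(k) = gamma(k) / gamma(0). Sigma^2 cancels.
  numerator   = (1)*(0.15) + (-0.457)*(0.555) = -0.103635.
  denominator = (1)^2 + (-0.457)^2 + (0.15)^2 + (0.555)^2 = 1.539374.
  rho(2) = -0.103635 / 1.539374 = -0.0673.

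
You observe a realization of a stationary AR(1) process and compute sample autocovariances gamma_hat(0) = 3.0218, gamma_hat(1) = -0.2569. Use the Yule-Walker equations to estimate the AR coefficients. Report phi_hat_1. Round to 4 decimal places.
\hat\phi_{1} = -0.0850

The Yule-Walker equations for an AR(p) process read, in matrix form,
  Gamma_p phi = r_p,   with   (Gamma_p)_{ij} = gamma(|i - j|),
                       (r_p)_i = gamma(i),   i,j = 1..p.
Substitute the sample gammas (Toeplitz matrix and right-hand side of size 1):
  Gamma_p = [[3.0218]]
  r_p     = [-0.2569]
With p = 1 this is the single equation gamma(0) phi_1 = gamma(1):
  phi_hat_1 = gamma(1) / gamma(0) = -0.2569 / 3.0218 = -0.0850.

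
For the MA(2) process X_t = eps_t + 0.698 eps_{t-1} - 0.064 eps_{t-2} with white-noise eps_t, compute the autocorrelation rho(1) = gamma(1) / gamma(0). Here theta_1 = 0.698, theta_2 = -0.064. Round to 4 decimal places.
\rho(1) = 0.4381

For an MA(q) process with theta_0 = 1, the autocovariance is
  gamma(k) = sigma^2 * sum_{i=0..q-k} theta_i * theta_{i+k},
and rho(k) = gamma(k) / gamma(0). Sigma^2 cancels.
  numerator   = (1)*(0.698) + (0.698)*(-0.064) = 0.653328.
  denominator = (1)^2 + (0.698)^2 + (-0.064)^2 = 1.4913.
  rho(1) = 0.653328 / 1.4913 = 0.4381.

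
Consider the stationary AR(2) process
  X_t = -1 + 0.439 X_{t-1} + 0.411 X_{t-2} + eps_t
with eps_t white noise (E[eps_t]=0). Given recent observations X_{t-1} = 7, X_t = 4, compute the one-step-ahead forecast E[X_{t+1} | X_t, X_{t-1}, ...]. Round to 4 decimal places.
E[X_{t+1} \mid \mathcal F_t] = 3.6330

For an AR(p) model X_t = c + sum_i phi_i X_{t-i} + eps_t, the
one-step-ahead conditional mean is
  E[X_{t+1} | X_t, ...] = c + sum_i phi_i X_{t+1-i}.
Substitute known values:
  E[X_{t+1} | ...] = -1 + (0.439) * (4) + (0.411) * (7)
                   = 3.6330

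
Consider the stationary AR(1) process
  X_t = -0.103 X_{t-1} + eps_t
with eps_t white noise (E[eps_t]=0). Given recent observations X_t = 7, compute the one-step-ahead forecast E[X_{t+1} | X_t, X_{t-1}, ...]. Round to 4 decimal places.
E[X_{t+1} \mid \mathcal F_t] = -0.7210

For an AR(p) model X_t = c + sum_i phi_i X_{t-i} + eps_t, the
one-step-ahead conditional mean is
  E[X_{t+1} | X_t, ...] = c + sum_i phi_i X_{t+1-i}.
Substitute known values:
  E[X_{t+1} | ...] = (-0.103) * (7)
                   = -0.7210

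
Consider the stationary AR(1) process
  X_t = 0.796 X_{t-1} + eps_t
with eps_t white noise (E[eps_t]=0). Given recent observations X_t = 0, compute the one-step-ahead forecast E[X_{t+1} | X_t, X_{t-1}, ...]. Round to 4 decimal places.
E[X_{t+1} \mid \mathcal F_t] = 0.0000

For an AR(p) model X_t = c + sum_i phi_i X_{t-i} + eps_t, the
one-step-ahead conditional mean is
  E[X_{t+1} | X_t, ...] = c + sum_i phi_i X_{t+1-i}.
Substitute known values:
  E[X_{t+1} | ...] = (0.796) * (0)
                   = 0.0000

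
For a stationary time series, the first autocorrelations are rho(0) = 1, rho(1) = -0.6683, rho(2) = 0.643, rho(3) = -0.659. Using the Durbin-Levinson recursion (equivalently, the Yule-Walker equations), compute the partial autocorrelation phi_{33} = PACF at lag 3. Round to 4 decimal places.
\phi_{33} = -0.2990

The PACF at lag k is phi_{kk}, the last component of the solution
to the Yule-Walker system G_k phi = r_k where
  (G_k)_{ij} = rho(|i - j|), (r_k)_i = rho(i), i,j = 1..k.
Equivalently, Durbin-Levinson gives phi_{kk} iteratively:
  phi_{11} = rho(1)
  phi_{kk} = [rho(k) - sum_{j=1..k-1} phi_{k-1,j} rho(k-j)]
            / [1 - sum_{j=1..k-1} phi_{k-1,j} rho(j)],
  phi_{k,j} = phi_{k-1,j} - phi_{kk} phi_{k-1,k-j},  j = 1..k-1.
Step k = 1:
  phi_11 = rho(1) = -0.6683.
Step k = 2:
  phi_22 = [rho(2) - phi_11 rho(1)] / [1 - phi_11 rho(1)] = [0.643 - (-0.6683)(-0.6683)] / [1 - (-0.6683)(-0.6683)]
         = 0.19637511 / 0.55337511 = 0.354868.
  Update: phi_21 = phi_11 - phi_22 phi_11 = -0.6683 - (0.354868)(-0.6683) = -0.431142.
Step k = 3:
  phi_33 = [rho(3) - phi_21 rho(2) - phi_22 rho(1)] / [1 - phi_21 rho(1) - phi_22 rho(2)]
    numerator   = -0.659 - (-0.431142)(0.643) - (0.354868)(-0.6683) = -0.1446176
    denominator = 1 - (-0.431142)(-0.6683) - (0.354868)(0.643) = 0.48368787
  phi_33 = -0.1446176 / 0.48368787 = -0.299.
Therefore phi_{33} = -0.2990.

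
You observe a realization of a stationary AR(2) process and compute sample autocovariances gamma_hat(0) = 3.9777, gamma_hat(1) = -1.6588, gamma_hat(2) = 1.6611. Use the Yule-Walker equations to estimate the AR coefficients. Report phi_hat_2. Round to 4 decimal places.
\hat\phi_{2} = 0.2950

The Yule-Walker equations for an AR(p) process read, in matrix form,
  Gamma_p phi = r_p,   with   (Gamma_p)_{ij} = gamma(|i - j|),
                       (r_p)_i = gamma(i),   i,j = 1..p.
Substitute the sample gammas (Toeplitz matrix and right-hand side of size 2):
  Gamma_p = [[3.9777, -1.6588], [-1.6588, 3.9777]]
  r_p     = [-1.6588, 1.6611]
Written out:
  3.9777 phi_1 - 1.6588 phi_2 = -1.6588
  -1.6588 phi_1 + 3.9777 phi_2 = 1.6611
Solve by Cramer's rule:
  det = gamma(0)^2 - gamma(1)^2 = (3.9777)^2 - (-1.6588)^2 = 15.82209729 - 2.75161744 = 13.07047985
  phi_hat_1 = [gamma(1) gamma(0) - gamma(1) gamma(2)] / det = [(-1.6588)(3.9777) - (-1.6588)(1.6611)] / 13.07047985 = -3.84277608 / 13.07047985 = -0.294
  phi_hat_2 = [gamma(0) gamma(2) - gamma(1)^2] / det = [(3.9777)(1.6611) - (-1.6588)^2] / 13.07047985 = 3.85574003 / 13.07047985 = 0.295
So phi_hat = [-0.2940, 0.2950].
Therefore phi_hat_2 = 0.2950.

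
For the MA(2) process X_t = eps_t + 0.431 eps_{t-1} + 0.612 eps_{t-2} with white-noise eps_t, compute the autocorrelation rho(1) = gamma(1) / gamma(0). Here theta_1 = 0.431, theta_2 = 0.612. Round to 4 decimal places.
\rho(1) = 0.4453

For an MA(q) process with theta_0 = 1, the autocovariance is
  gamma(k) = sigma^2 * sum_{i=0..q-k} theta_i * theta_{i+k},
and rho(k) = gamma(k) / gamma(0). Sigma^2 cancels.
  numerator   = (1)*(0.431) + (0.431)*(0.612) = 0.694772.
  denominator = (1)^2 + (0.431)^2 + (0.612)^2 = 1.560305.
  rho(1) = 0.694772 / 1.560305 = 0.4453.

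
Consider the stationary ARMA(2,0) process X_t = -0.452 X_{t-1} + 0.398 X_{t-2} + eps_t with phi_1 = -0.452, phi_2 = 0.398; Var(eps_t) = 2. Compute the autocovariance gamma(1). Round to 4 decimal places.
\gamma(1) = -4.0901

Multiply the model equation by X_{t-k} and take expectations. With theta_0 = psi_0 = 1 and psi_j the MA(infinity) weights, this gives
  gamma(k) - sum_i phi_i gamma(k-i) = c_k,
  c_k = sigma^2 * sum_{j=k..q} theta_j psi_{j-k}   (c_k = 0 for k > q),
using gamma(-m) = gamma(m).
Pure AR (q = 0): c_0 = sigma^2 = 2, c_k = 0 for k >= 1.
Equations for k = 0, 1, 2 (AR order 2, c_2 = 0):
  (E0) gamma(0) = phi_1 gamma(1) + phi_2 gamma(2) + c_0
  (E1) gamma(1) = phi_1 gamma(0) + phi_2 gamma(1) + c_1
  (E2) gamma(2) = phi_1 gamma(1) + phi_2 gamma(0)
From (E1): gamma(1) = A gamma(0) + B with
  A = phi_1 / (1 - phi_2) = -0.452 / 0.602 = -0.750831,   B = c_1 / (1 - phi_2) = 0 / 0.602 = 0.
Insert (E2) into (E0): gamma(0) (1 - phi_2^2) = phi_1 (1 + phi_2) gamma(1) + c_0.
  phi_1 (1 + phi_2) = (-0.452)(1.398) = -0.631896,   1 - phi_2^2 = 0.841596.
Replace gamma(1) by A gamma(0) + B and collect gamma(0):
  gamma(0) [0.841596 - (-0.631896)(-0.750831)] = c_0 = 2
  gamma(0) * 0.367149 = 2
  gamma(0) = 2 / 0.367149 = 5.447377.
  gamma(1) = A gamma(0) = (-0.750831)(5.447377) = -4.090057.
Therefore gamma(1) = -4.0901 (to 4 decimal places).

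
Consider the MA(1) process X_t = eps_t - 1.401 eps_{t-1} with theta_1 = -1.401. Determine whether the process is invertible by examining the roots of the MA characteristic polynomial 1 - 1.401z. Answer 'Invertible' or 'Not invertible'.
\text{Not invertible}

The MA(q) characteristic polynomial is P(z) = 1 - 1.401z.
Invertibility requires all roots to lie outside the unit circle, i.e. |z| > 1 for every root.
This is linear in z: 1 + (-1.401) z = 0  =>  z = -1/(-1.401) = 0.713776,  |z| = 0.713776.
Moduli of all roots: 0.7138.
All moduli strictly greater than 1? No.
Verdict: Not invertible.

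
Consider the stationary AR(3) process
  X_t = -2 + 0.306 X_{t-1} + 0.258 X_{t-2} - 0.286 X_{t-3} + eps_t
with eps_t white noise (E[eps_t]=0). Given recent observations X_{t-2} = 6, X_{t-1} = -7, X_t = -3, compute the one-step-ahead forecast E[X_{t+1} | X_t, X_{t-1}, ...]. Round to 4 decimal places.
E[X_{t+1} \mid \mathcal F_t] = -6.4400

For an AR(p) model X_t = c + sum_i phi_i X_{t-i} + eps_t, the
one-step-ahead conditional mean is
  E[X_{t+1} | X_t, ...] = c + sum_i phi_i X_{t+1-i}.
Substitute known values:
  E[X_{t+1} | ...] = -2 + (0.306) * (-3) + (0.258) * (-7) + (-0.286) * (6)
                   = -6.4400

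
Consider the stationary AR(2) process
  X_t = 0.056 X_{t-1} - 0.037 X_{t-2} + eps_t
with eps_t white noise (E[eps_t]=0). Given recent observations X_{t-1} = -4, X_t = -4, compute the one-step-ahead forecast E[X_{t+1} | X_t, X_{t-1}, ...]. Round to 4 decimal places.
E[X_{t+1} \mid \mathcal F_t] = -0.0760

For an AR(p) model X_t = c + sum_i phi_i X_{t-i} + eps_t, the
one-step-ahead conditional mean is
  E[X_{t+1} | X_t, ...] = c + sum_i phi_i X_{t+1-i}.
Substitute known values:
  E[X_{t+1} | ...] = (0.056) * (-4) + (-0.037) * (-4)
                   = -0.0760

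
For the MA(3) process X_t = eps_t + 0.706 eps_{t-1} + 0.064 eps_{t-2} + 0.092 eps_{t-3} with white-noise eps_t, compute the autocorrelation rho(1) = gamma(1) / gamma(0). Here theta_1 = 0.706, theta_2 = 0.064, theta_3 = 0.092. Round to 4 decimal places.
\rho(1) = 0.5010

For an MA(q) process with theta_0 = 1, the autocovariance is
  gamma(k) = sigma^2 * sum_{i=0..q-k} theta_i * theta_{i+k},
and rho(k) = gamma(k) / gamma(0). Sigma^2 cancels.
  numerator   = (1)*(0.706) + (0.706)*(0.064) + (0.064)*(0.092) = 0.757072.
  denominator = (1)^2 + (0.706)^2 + (0.064)^2 + (0.092)^2 = 1.510996.
  rho(1) = 0.757072 / 1.510996 = 0.5010.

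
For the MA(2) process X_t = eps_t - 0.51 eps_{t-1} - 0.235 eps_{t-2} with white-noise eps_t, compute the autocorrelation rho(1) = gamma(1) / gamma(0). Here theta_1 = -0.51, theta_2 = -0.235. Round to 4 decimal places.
\rho(1) = -0.2966

For an MA(q) process with theta_0 = 1, the autocovariance is
  gamma(k) = sigma^2 * sum_{i=0..q-k} theta_i * theta_{i+k},
and rho(k) = gamma(k) / gamma(0). Sigma^2 cancels.
  numerator   = (1)*(-0.51) + (-0.51)*(-0.235) = -0.39015.
  denominator = (1)^2 + (-0.51)^2 + (-0.235)^2 = 1.315325.
  rho(1) = -0.39015 / 1.315325 = -0.2966.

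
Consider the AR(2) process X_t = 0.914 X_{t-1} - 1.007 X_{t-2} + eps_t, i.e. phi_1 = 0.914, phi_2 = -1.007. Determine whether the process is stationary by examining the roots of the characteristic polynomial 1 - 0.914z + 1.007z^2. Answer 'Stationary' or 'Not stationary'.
\text{Not stationary}

The AR(p) characteristic polynomial is P(z) = 1 - 0.914z + 1.007z^2.
Stationarity requires all roots to lie outside the unit circle, i.e. |z| > 1 for every root.
Set 1 + (-0.914) z + (1.007) z^2 = 0, i.e. a z^2 + b z + c = 0 with a = 1.007, b = -0.914, c = 1.
Discriminant D = b^2 - 4ac = (-0.914)^2 - 4*(1.007)*1 = 0.835396 - (4.028) = -3.192604.
D < 0, so the roots are the complex-conjugate pair z = (-b +/- i sqrt(-D)) / (2a) = 0.4538 +/- 0.8872i.
For a conjugate pair |z|^2 = z * conj(z) = (product of roots) = c/a = 1/(1.007) = 0.993049, so |z| = sqrt(0.993049) = 0.9965 for both roots.
Moduli of all roots: 0.9965, 0.9965.
All moduli strictly greater than 1? No.
Verdict: Not stationary.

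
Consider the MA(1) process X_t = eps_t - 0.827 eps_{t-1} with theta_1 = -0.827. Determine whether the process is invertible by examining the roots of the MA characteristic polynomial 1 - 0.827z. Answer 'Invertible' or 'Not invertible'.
\text{Invertible}

The MA(q) characteristic polynomial is P(z) = 1 - 0.827z.
Invertibility requires all roots to lie outside the unit circle, i.e. |z| > 1 for every root.
This is linear in z: 1 + (-0.827) z = 0  =>  z = -1/(-0.827) = 1.20919,  |z| = 1.20919.
Moduli of all roots: 1.2092.
All moduli strictly greater than 1? Yes.
Verdict: Invertible.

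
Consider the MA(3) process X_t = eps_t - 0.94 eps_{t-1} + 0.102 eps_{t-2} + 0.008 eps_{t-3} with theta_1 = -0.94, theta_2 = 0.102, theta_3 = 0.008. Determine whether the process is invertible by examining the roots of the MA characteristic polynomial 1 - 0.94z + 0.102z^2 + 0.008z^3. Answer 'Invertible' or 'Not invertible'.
\text{Invertible}

The MA(q) characteristic polynomial is P(z) = 1 - 0.94z + 0.102z^2 + 0.008z^3.
Invertibility requires all roots to lie outside the unit circle, i.e. |z| > 1 for every root.
Degree 3: look for a simple real root z0 first, then factor out (1 - z/z0) and solve the remaining quadratic.
Testing z0 = 1.25: P(1.25) = 1 + (-0.94)(1.25) + (0.102)(1.25)^2 + (0.008)(1.25)^3
  = 1 + (-1.175) + (0.159375) + (0.015625) = 0.  So z_0 = 1.25 is a root, |z_0| = 1.25.
Divide out the factor (1 - 0.8 z) = (1 - z/z0) (since 1/z0 = 0.8):
  P(z) = (1 - 0.8 z)(1 + (-0.14) z + (-0.01) z^2)
  [check: z-coef -0.14 - (0.8) = -0.94; z^2-coef -0.01 - (0.8)(-0.14) = 0.102; z^3-coef -(0.8)(-0.01) = 0.008.]
Remaining roots from the quadratic factor 1 + (-0.14) z + (-0.01) z^2:
  Set 1 + (-0.14) z + (-0.01) z^2 = 0, i.e. a z^2 + b z + c = 0 with a = -0.01, b = -0.14, c = 1.
  Discriminant D = b^2 - 4ac = (-0.14)^2 - 4*(-0.01)*1 = 0.0196 - (-0.04) = 0.0596.
  D >= 0, so the roots are real: z = (-b +/- sqrt(D)) / (2a) = (0.14 +/- 0.244131) / (-0.02).
    z_1 = (0.14 + 0.244131) / (-0.02) = -19.2066,   |z_1| = 19.2066.
    z_2 = (0.14 - 0.244131) / (-0.02) = 5.2066,   |z_2| = 5.2066.
Moduli of all roots: 1.2500, 19.2066, 5.2066.
All moduli strictly greater than 1? Yes.
Verdict: Invertible.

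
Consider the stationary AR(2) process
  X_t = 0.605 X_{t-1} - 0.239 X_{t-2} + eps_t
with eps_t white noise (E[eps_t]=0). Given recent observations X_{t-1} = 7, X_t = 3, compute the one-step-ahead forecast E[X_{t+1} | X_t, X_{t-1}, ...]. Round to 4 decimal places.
E[X_{t+1} \mid \mathcal F_t] = 0.1420

For an AR(p) model X_t = c + sum_i phi_i X_{t-i} + eps_t, the
one-step-ahead conditional mean is
  E[X_{t+1} | X_t, ...] = c + sum_i phi_i X_{t+1-i}.
Substitute known values:
  E[X_{t+1} | ...] = (0.605) * (3) + (-0.239) * (7)
                   = 0.1420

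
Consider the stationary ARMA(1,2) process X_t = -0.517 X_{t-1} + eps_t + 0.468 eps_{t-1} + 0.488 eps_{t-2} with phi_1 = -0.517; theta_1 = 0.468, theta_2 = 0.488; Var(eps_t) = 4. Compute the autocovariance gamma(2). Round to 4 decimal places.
\gamma(2) = 2.4899

Multiply the model equation by X_{t-k} and take expectations. With theta_0 = psi_0 = 1 and psi_j the MA(infinity) weights, this gives
  gamma(k) - sum_i phi_i gamma(k-i) = c_k,
  c_k = sigma^2 * sum_{j=k..q} theta_j psi_{j-k}   (c_k = 0 for k > q),
using gamma(-m) = gamma(m).
psi-weights needed (psi_j = theta_j + sum_i phi_i psi_{j-i}):
  psi_1 = theta_1 + phi_1 = 0.468 + (-0.517) = -0.049
  psi_2 = theta_2 + phi_1 psi_1 = 0.488 + (-0.517)(-0.049) = 0.513333
Right-hand sides:
  c_0 = sigma^2 (1 + theta_1 psi_1 + theta_2 psi_2) = 4 * (1 + (0.468)(-0.049) + (0.488)(0.513333)) = 4 * 1.227575 = 4.910298
  c_1 = sigma^2 (theta_1 + theta_2 psi_1) = 4 * (0.468 + (0.488)(-0.049)) = 1.776352
  c_2 = sigma^2 theta_2 = 4 * (0.488) = 1.952
Equations for k = 0 and k = 1 (AR order 1):
  gamma(0) = phi_1 gamma(1) + c_0
  gamma(1) = phi_1 gamma(0) + c_1
Substituting the second into the first: gamma(0) (1 - phi_1^2) = c_0 + phi_1 c_1, so
  gamma(0) = (c_0 + phi_1 c_1) / (1 - phi_1^2) = (4.910298 + (-0.517)(1.776352)) / (1 - (-0.517)^2) = 3.991924 / 0.732711 = 5.448156.
  gamma(1) = phi_1 gamma(0) + c_1 = (-0.517)(5.448156) + (1.776352) = -1.040345.
For k = 2: gamma(2) = phi_1 gamma(1) + c_2
  = (-0.517)(-1.040345) + (1.952) = 2.489858.
Therefore gamma(2) = 2.4899 (to 4 decimal places).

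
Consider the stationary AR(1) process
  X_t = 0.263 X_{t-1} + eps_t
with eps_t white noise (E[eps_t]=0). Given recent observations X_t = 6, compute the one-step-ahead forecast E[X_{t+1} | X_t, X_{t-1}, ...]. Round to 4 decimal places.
E[X_{t+1} \mid \mathcal F_t] = 1.5780

For an AR(p) model X_t = c + sum_i phi_i X_{t-i} + eps_t, the
one-step-ahead conditional mean is
  E[X_{t+1} | X_t, ...] = c + sum_i phi_i X_{t+1-i}.
Substitute known values:
  E[X_{t+1} | ...] = (0.263) * (6)
                   = 1.5780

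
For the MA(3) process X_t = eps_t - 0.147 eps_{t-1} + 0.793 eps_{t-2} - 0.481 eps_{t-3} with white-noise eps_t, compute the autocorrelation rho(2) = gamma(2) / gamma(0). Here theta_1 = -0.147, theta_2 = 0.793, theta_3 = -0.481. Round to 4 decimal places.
\rho(2) = 0.4590

For an MA(q) process with theta_0 = 1, the autocovariance is
  gamma(k) = sigma^2 * sum_{i=0..q-k} theta_i * theta_{i+k},
and rho(k) = gamma(k) / gamma(0). Sigma^2 cancels.
  numerator   = (1)*(0.793) + (-0.147)*(-0.481) = 0.863707.
  denominator = (1)^2 + (-0.147)^2 + (0.793)^2 + (-0.481)^2 = 1.881819.
  rho(2) = 0.863707 / 1.881819 = 0.4590.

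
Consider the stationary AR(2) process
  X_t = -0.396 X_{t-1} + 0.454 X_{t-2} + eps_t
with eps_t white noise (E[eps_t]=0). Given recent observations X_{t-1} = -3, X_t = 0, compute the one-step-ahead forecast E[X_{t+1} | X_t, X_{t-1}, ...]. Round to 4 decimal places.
E[X_{t+1} \mid \mathcal F_t] = -1.3620

For an AR(p) model X_t = c + sum_i phi_i X_{t-i} + eps_t, the
one-step-ahead conditional mean is
  E[X_{t+1} | X_t, ...] = c + sum_i phi_i X_{t+1-i}.
Substitute known values:
  E[X_{t+1} | ...] = (-0.396) * (0) + (0.454) * (-3)
                   = -1.3620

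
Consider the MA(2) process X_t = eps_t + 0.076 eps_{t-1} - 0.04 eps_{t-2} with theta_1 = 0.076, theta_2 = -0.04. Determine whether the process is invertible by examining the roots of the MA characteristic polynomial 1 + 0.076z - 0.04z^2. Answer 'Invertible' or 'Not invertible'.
\text{Invertible}

The MA(q) characteristic polynomial is P(z) = 1 + 0.076z - 0.04z^2.
Invertibility requires all roots to lie outside the unit circle, i.e. |z| > 1 for every root.
Set 1 + (0.076) z + (-0.04) z^2 = 0, i.e. a z^2 + b z + c = 0 with a = -0.04, b = 0.076, c = 1.
Discriminant D = b^2 - 4ac = (0.076)^2 - 4*(-0.04)*1 = 0.005776 - (-0.16) = 0.165776.
D >= 0, so the roots are real: z = (-b +/- sqrt(D)) / (2a) = (-0.076 +/- 0.407156) / (-0.08).
  z_1 = (-0.076 + 0.407156) / (-0.08) = -4.1394,   |z_1| = 4.1394.
  z_2 = (-0.076 - 0.407156) / (-0.08) = 6.0394,   |z_2| = 6.0394.
Moduli of all roots: 4.1394, 6.0394.
All moduli strictly greater than 1? Yes.
Verdict: Invertible.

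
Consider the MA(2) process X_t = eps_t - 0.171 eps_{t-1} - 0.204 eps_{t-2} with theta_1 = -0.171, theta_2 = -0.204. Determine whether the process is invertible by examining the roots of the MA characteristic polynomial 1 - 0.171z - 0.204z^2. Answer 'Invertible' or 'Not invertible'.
\text{Invertible}

The MA(q) characteristic polynomial is P(z) = 1 - 0.171z - 0.204z^2.
Invertibility requires all roots to lie outside the unit circle, i.e. |z| > 1 for every root.
Set 1 + (-0.171) z + (-0.204) z^2 = 0, i.e. a z^2 + b z + c = 0 with a = -0.204, b = -0.171, c = 1.
Discriminant D = b^2 - 4ac = (-0.171)^2 - 4*(-0.204)*1 = 0.029241 - (-0.816) = 0.845241.
D >= 0, so the roots are real: z = (-b +/- sqrt(D)) / (2a) = (0.171 +/- 0.91937) / (-0.408).
  z_1 = (0.171 + 0.91937) / (-0.408) = -2.6725,   |z_1| = 2.6725.
  z_2 = (0.171 - 0.91937) / (-0.408) = 1.8342,   |z_2| = 1.8342.
Moduli of all roots: 2.6725, 1.8342.
All moduli strictly greater than 1? Yes.
Verdict: Invertible.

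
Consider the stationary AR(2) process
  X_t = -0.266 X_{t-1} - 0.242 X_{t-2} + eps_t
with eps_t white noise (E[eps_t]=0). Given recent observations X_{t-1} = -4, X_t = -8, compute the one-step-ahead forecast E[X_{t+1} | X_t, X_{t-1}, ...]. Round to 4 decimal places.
E[X_{t+1} \mid \mathcal F_t] = 3.0960

For an AR(p) model X_t = c + sum_i phi_i X_{t-i} + eps_t, the
one-step-ahead conditional mean is
  E[X_{t+1} | X_t, ...] = c + sum_i phi_i X_{t+1-i}.
Substitute known values:
  E[X_{t+1} | ...] = (-0.266) * (-8) + (-0.242) * (-4)
                   = 3.0960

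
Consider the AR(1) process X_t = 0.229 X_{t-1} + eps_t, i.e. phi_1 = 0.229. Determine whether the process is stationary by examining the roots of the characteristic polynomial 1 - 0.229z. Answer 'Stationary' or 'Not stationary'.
\text{Stationary}

The AR(p) characteristic polynomial is P(z) = 1 - 0.229z.
Stationarity requires all roots to lie outside the unit circle, i.e. |z| > 1 for every root.
This is linear in z: 1 + (-0.229) z = 0  =>  z = -1/(-0.229) = 4.366812,  |z| = 4.366812.
Moduli of all roots: 4.3668.
All moduli strictly greater than 1? Yes.
Verdict: Stationary.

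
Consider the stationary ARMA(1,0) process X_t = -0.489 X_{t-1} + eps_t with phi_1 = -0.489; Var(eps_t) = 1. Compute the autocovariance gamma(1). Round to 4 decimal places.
\gamma(1) = -0.6427

Multiply the model equation by X_{t-k} and take expectations. With theta_0 = psi_0 = 1 and psi_j the MA(infinity) weights, this gives
  gamma(k) - sum_i phi_i gamma(k-i) = c_k,
  c_k = sigma^2 * sum_{j=k..q} theta_j psi_{j-k}   (c_k = 0 for k > q),
using gamma(-m) = gamma(m).
Pure AR (q = 0): c_0 = sigma^2 = 1, c_k = 0 for k >= 1.
Equations for k = 0 and k = 1 (AR order 1):
  gamma(0) = phi_1 gamma(1) + c_0
  gamma(1) = phi_1 gamma(0) + c_1
Substituting the second into the first: gamma(0) (1 - phi_1^2) = c_0 + phi_1 c_1, so
  gamma(0) = c_0 / (1 - phi_1^2) = 1 / (1 - (-0.489)^2) = 1 / 0.760879 = 1.314269.
  gamma(1) = phi_1 gamma(0) = (-0.489)(1.314269) = -0.642678.
Therefore gamma(1) = -0.6427 (to 4 decimal places).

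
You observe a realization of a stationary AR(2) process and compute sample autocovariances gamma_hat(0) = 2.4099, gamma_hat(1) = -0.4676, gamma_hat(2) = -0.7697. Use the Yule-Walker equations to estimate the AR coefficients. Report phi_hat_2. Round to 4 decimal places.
\hat\phi_{2} = -0.3710

The Yule-Walker equations for an AR(p) process read, in matrix form,
  Gamma_p phi = r_p,   with   (Gamma_p)_{ij} = gamma(|i - j|),
                       (r_p)_i = gamma(i),   i,j = 1..p.
Substitute the sample gammas (Toeplitz matrix and right-hand side of size 2):
  Gamma_p = [[2.4099, -0.4676], [-0.4676, 2.4099]]
  r_p     = [-0.4676, -0.7697]
Written out:
  2.4099 phi_1 - 0.4676 phi_2 = -0.4676
  -0.4676 phi_1 + 2.4099 phi_2 = -0.7697
Solve by Cramer's rule:
  det = gamma(0)^2 - gamma(1)^2 = (2.4099)^2 - (-0.4676)^2 = 5.80761801 - 0.21864976 = 5.58896825
  phi_hat_1 = [gamma(1) gamma(0) - gamma(1) gamma(2)] / det = [(-0.4676)(2.4099) - (-0.4676)(-0.7697)] / 5.58896825 = -1.48678096 / 5.58896825 = -0.266
  phi_hat_2 = [gamma(0) gamma(2) - gamma(1)^2] / det = [(2.4099)(-0.7697) - (-0.4676)^2] / 5.58896825 = -2.07354979 / 5.58896825 = -0.371
So phi_hat = [-0.2660, -0.3710].
Therefore phi_hat_2 = -0.3710.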